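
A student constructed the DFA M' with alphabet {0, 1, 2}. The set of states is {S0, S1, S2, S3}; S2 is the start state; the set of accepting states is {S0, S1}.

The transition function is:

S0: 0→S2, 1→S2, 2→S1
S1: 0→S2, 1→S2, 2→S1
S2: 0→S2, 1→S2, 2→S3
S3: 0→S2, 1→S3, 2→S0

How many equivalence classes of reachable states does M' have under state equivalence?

Every state is reachable, so we keep all 4.
Initial partition by acceptance: {S0,S1} | {S2,S3}.
Split {S2,S3} by δ(·,2) → {S2} and {S3}.
No further refinement is possible. Final partition (3 blocks): {S0,S1} | {S2} | {S3}.

3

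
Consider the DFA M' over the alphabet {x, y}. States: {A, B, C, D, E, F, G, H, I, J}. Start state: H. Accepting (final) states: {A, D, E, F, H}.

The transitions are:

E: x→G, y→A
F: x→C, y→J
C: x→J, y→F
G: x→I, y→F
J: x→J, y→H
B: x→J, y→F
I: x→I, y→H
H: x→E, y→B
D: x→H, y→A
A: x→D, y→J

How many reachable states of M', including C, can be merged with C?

3

Initial partition by acceptance: {A,D,E,F,H} | {B,C,G,I,J}.
Split {A,D,E,F,H} by δ(·,x) → {A,D,H} and {E,F}.
On input x, block {A,D,H} splits into {A,D} and {H}.
Split {A,D} by δ(·,x) → {A} and {D}.
On input y, block {B,C,G,I,J} splits into {B,C,G} and {I,J}.
On input y, block {E,F} splits into {E} and {F}.
Stable partition: {A} | {B,C,G} | {E} | {H} | {D} | {I,J} | {F} — 7 equivalence classes.
The equivalence class containing C is {B,C,G}, of size 3.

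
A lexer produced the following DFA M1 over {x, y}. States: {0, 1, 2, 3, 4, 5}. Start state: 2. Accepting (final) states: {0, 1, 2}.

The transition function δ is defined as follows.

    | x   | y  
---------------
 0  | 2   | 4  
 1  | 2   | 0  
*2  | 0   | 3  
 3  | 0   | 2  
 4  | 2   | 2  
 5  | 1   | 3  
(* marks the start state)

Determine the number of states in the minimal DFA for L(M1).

States {1,5} cannot be reached from the start state, so discard them.
Initial partition by acceptance: {0,2} | {3,4}.
No further refinement is possible. Final partition (2 blocks): {0,2} | {3,4}.

2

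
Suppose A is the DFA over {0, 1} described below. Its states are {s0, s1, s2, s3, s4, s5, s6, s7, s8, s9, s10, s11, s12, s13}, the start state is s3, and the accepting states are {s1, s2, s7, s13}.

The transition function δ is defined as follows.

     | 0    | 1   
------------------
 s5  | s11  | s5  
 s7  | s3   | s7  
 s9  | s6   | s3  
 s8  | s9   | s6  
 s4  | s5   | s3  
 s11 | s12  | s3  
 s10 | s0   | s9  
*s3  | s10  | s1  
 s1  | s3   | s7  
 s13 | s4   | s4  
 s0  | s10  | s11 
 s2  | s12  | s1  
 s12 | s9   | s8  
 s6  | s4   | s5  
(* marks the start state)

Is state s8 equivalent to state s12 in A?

Reachable states from the start: {s0,s1,s3,s4,s5,s6,s7,s8,s9,s10,s11,s12}. Unreachable: {s2,s13} — drop them.
Start with accepting vs non-accepting: {s1,s7} | {s0,s3,s4,s5,s6,s8,s9,s10,s11,s12}.
On input 1, block {s0,s3,s4,s5,s6,s8,s9,s10,s11,s12} splits into {s0,s4,s5,s6,s8,s9,s10,s11,s12} and {s3}.
On input 1, block {s0,s4,s5,s6,s8,s9,s10,s11,s12} splits into {s0,s5,s6,s8,s10,s12} and {s4,s9,s11}.
Refine {s0,s5,s6,s8,s10,s12} on symbol 0: members go to different blocks, giving {s5,s6,s8,s12} and {s0,s10}.
No further refinement is possible. Final partition (5 blocks): {s1,s7} | {s5,s6,s8,s12} | {s3} | {s4,s9,s11} | {s0,s10}.
s8 and s12 lie in the same block of the stable partition, so they are equivalent — no string distinguishes them.

Yes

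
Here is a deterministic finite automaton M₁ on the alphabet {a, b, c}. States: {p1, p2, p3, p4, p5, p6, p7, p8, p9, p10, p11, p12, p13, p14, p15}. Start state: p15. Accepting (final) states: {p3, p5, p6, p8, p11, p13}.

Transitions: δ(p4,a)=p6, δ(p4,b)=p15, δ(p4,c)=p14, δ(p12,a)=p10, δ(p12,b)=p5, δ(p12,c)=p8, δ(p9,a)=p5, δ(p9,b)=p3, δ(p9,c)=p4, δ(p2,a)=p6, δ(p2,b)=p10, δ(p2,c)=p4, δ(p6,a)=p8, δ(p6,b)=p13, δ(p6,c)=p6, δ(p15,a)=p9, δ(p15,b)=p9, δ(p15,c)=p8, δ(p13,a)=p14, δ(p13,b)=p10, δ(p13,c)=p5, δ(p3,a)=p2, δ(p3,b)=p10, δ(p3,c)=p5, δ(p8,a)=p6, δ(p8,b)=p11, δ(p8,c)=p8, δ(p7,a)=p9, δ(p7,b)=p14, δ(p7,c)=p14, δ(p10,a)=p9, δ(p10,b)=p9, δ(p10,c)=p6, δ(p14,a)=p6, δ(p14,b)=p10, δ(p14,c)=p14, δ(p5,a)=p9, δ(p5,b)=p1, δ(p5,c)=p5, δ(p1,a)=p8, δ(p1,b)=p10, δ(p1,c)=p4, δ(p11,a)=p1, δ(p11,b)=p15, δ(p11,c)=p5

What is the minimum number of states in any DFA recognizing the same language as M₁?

First remove the unreachable states {p7,p12}; 13 states remain.
Initial partition by acceptance: {p3,p5,p6,p8,p11,p13} | {p1,p2,p4,p9,p10,p14,p15}.
Refine {p3,p5,p6,p8,p11,p13} on symbol a: members go to different blocks, giving {p3,p5,p11,p13} and {p6,p8}.
Split {p1,p2,p4,p9,p10,p14,p15} by δ(·,a) → {p1,p2,p4,p14} and {p10,p15} and {p9}.
On input a, block {p3,p5,p11,p13} splits into {p3,p11,p13} and {p5}.
No further refinement is possible. Final partition (6 blocks): {p3,p11,p13} | {p1,p2,p4,p14} | {p6,p8} | {p10,p15} | {p9} | {p5}.

6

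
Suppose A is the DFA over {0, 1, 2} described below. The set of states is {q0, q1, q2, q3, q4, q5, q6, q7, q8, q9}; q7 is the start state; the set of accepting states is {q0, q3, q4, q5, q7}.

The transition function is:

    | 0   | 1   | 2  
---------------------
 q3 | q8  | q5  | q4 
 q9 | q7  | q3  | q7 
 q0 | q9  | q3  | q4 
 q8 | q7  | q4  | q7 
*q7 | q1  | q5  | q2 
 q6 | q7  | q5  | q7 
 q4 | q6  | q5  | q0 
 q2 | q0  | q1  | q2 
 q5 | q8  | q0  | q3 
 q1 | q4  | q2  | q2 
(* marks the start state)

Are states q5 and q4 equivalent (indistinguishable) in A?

Every state is reachable, so we keep all 10.
Initial partition by acceptance: {q0,q3,q4,q5,q7} | {q1,q2,q6,q8,q9}.
Split {q0,q3,q4,q5,q7} by δ(·,2) → {q0,q3,q4,q5} and {q7}.
On input 0, block {q1,q2,q6,q8,q9} splits into {q6,q8,q9} and {q1,q2}.
No further refinement is possible. Final partition (4 blocks): {q0,q3,q4,q5} | {q6,q8,q9} | {q7} | {q1,q2}.
q5 and q4 lie in the same block of the stable partition, so they are equivalent — no string distinguishes them.

Yes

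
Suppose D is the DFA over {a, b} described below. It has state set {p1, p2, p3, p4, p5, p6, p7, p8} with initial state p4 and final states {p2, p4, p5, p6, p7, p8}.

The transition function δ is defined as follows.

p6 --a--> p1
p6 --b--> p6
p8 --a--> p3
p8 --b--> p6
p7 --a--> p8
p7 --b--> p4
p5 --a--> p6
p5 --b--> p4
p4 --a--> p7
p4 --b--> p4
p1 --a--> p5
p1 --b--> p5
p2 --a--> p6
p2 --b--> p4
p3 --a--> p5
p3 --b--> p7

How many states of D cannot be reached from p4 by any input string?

1

Starting at p4 and following transitions, the reachable set is {p1, p3, p4, p5, p6, p7, p8}. That leaves p2 unreachable — 1 in total.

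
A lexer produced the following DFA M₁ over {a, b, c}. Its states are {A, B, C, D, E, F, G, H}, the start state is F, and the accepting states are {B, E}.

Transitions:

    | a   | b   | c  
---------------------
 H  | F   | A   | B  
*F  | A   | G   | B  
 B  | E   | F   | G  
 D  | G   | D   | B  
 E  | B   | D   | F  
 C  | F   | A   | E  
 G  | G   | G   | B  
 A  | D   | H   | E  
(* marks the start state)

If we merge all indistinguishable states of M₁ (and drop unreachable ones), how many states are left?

Reachable states from the start: {A,B,D,E,F,G,H}. Unreachable: {C} — drop them.
Start with accepting vs non-accepting: {B,E} | {A,D,F,G,H}.
Stable partition: {B,E} | {A,D,F,G,H} — 2 equivalence classes.

2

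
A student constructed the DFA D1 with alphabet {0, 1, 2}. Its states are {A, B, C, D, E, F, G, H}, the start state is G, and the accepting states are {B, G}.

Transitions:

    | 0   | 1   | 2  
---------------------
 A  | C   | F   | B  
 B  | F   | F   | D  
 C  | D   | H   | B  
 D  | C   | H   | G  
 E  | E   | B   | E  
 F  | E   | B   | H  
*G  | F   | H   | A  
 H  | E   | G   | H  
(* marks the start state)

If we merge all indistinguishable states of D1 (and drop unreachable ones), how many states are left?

3

All states are reachable from the start state.
Initial partition by acceptance: {B,G} | {A,C,D,E,F,H}.
On input 1, block {A,C,D,E,F,H} splits into {A,C,D} and {E,F,H}.
No further refinement is possible. Final partition (3 blocks): {B,G} | {A,C,D} | {E,F,H}.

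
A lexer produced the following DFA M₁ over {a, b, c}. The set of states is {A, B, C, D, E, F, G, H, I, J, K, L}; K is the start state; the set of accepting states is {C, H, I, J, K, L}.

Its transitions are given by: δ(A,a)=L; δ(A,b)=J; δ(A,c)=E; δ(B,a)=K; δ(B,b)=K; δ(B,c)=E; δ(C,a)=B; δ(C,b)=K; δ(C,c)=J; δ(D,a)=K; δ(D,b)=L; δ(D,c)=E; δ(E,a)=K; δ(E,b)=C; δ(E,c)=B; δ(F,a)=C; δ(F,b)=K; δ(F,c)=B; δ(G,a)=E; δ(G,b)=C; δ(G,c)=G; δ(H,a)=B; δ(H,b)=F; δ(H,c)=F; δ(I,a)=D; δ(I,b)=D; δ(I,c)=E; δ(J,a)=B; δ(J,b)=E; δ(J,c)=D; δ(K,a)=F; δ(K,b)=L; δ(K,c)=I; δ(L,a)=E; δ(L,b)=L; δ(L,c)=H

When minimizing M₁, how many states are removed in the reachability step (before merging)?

BFS from K reaches {B, C, D, E, F, H, I, J, K, L}; the 2 state(s) A, G are never visited.

2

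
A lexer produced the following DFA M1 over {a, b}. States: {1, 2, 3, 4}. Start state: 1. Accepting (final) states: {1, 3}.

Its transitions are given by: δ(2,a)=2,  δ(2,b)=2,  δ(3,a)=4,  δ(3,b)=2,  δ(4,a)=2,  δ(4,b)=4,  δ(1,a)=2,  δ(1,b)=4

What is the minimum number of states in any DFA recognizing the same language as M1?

2

First remove the unreachable states {3}; 3 states remain.
Start with accepting vs non-accepting: {1} | {2,4}.
Stable partition: {1} | {2,4} — 2 equivalence classes.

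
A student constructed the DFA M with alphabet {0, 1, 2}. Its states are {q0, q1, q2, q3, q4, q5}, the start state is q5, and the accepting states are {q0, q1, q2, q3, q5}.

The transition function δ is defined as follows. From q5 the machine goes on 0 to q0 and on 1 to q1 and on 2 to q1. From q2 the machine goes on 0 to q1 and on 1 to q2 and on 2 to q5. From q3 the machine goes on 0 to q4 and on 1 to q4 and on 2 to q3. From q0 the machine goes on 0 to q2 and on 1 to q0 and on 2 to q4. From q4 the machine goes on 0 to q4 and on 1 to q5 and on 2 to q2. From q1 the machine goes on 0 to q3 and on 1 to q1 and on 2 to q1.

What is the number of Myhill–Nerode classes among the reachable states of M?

6

All states are reachable from the start state.
P0 = {q0,q1,q2,q3,q5} | {q4}.
Refine {q0,q1,q2,q3,q5} on symbol 0: members go to different blocks, giving {q0,q1,q2,q5} and {q3}.
Refine {q0,q1,q2,q5} on symbol 0: members go to different blocks, giving {q0,q2,q5} and {q1}.
On input 0, block {q0,q2,q5} splits into {q0,q5} and {q2}.
Refine {q0,q5} on symbol 0: members go to different blocks, giving {q0} and {q5}.
Stable partition: {q0} | {q4} | {q3} | {q1} | {q2} | {q5} — 6 equivalence classes.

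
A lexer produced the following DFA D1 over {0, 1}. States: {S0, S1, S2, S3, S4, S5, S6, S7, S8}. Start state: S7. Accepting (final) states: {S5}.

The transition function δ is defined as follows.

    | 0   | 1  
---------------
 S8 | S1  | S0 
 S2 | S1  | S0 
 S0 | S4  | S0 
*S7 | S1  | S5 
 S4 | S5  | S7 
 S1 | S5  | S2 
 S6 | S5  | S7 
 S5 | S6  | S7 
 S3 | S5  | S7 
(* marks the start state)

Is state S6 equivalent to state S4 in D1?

Yes

First remove the unreachable states {S3,S8}; 7 states remain.
Start with accepting vs non-accepting: {S5} | {S0,S1,S2,S4,S6,S7}.
Refine {S0,S1,S2,S4,S6,S7} on symbol 0: members go to different blocks, giving {S0,S2,S7} and {S1,S4,S6}.
On input 1, block {S0,S2,S7} splits into {S0,S2} and {S7}.
On input 1, block {S1,S4,S6} splits into {S4,S6} and {S1}.
Split {S0,S2} by δ(·,0) → {S0} and {S2}.
No further refinement is possible. Final partition (6 blocks): {S5} | {S0} | {S4,S6} | {S7} | {S1} | {S2}.
S6 and S4 lie in the same block of the stable partition, so they are equivalent — no string distinguishes them.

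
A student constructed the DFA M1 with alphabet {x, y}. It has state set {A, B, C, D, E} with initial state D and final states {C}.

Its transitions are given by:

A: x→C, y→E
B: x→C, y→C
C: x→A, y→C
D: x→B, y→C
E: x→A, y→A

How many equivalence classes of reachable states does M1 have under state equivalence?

All states are reachable from the start state.
Initial partition by acceptance: {C} | {A,B,D,E}.
On input x, block {A,B,D,E} splits into {A,B} and {D,E}.
On input y, block {A,B} splits into {A} and {B}.
Split {D,E} by δ(·,x) → {D} and {E}.
Stable partition: {C} | {A} | {D} | {B} | {E} — 5 equivalence classes.

5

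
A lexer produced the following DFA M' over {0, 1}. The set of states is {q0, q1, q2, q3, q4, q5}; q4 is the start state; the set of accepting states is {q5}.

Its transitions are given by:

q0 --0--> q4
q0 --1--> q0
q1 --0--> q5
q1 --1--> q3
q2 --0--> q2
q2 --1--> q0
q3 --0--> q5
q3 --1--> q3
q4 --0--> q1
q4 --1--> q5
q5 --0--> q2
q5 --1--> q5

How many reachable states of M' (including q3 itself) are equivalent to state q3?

Initial partition by acceptance: {q5} | {q0,q1,q2,q3,q4}.
Split {q0,q1,q2,q3,q4} by δ(·,0) → {q0,q2,q4} and {q1,q3}.
On input 0, block {q0,q2,q4} splits into {q0,q2} and {q4}.
Split {q0,q2} by δ(·,0) → {q0} and {q2}.
No further refinement is possible. Final partition (5 blocks): {q5} | {q0} | {q1,q3} | {q4} | {q2}.
The equivalence class containing q3 is {q1,q3}, of size 2.

2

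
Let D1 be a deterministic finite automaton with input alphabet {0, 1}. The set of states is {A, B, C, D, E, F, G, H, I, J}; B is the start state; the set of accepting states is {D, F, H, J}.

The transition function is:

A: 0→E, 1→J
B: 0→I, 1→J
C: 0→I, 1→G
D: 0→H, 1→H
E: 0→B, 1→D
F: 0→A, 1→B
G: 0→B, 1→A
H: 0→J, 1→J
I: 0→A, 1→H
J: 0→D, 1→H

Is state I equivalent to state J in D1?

No

Reachable states from the start: {A,B,D,E,H,I,J}. Unreachable: {C,F,G} — drop them.
Initial partition by acceptance: {D,H,J} | {A,B,E,I}.
The partition is now stable with 2 blocks: {D,H,J} | {A,B,E,I}.
I and J end up in different blocks, so they are distinguishable. For instance, the string 'ε' is accepted from only J.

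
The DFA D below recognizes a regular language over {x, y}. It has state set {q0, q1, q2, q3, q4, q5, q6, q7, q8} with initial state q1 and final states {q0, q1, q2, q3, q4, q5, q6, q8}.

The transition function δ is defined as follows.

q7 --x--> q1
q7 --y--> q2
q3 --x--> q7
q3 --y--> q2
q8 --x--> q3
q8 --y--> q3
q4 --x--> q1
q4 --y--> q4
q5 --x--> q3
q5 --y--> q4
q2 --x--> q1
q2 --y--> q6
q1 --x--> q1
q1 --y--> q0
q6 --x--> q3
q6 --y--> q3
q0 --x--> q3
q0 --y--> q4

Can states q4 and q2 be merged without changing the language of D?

No

States {q5,q8} cannot be reached from the start state, so discard them.
Initial partition by acceptance: {q0,q1,q2,q3,q4,q6} | {q7}.
Refine {q0,q1,q2,q3,q4,q6} on symbol x: members go to different blocks, giving {q0,q1,q2,q4,q6} and {q3}.
Refine {q0,q1,q2,q4,q6} on symbol x: members go to different blocks, giving {q1,q2,q4} and {q0,q6}.
On input y, block {q1,q2,q4} splits into {q1,q2} and {q4}.
On input y, block {q0,q6} splits into {q0} and {q6}.
Split {q1,q2} by δ(·,y) → {q1} and {q2}.
No further refinement is possible. Final partition (7 blocks): {q1} | {q7} | {q3} | {q0} | {q4} | {q6} | {q2}.
q4 and q2 end up in different blocks, so they are distinguishable. For instance, the string 'yxx' is accepted from only q4.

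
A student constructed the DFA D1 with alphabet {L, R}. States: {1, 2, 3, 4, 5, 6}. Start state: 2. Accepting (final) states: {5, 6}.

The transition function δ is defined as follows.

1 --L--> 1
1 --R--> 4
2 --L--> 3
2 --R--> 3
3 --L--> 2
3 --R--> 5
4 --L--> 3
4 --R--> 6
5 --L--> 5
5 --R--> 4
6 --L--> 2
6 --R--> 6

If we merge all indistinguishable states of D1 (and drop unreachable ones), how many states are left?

5

Reachable states from the start: {2,3,4,5,6}. Unreachable: {1} — drop them.
Start with accepting vs non-accepting: {5,6} | {2,3,4}.
Split {5,6} by δ(·,L) → {5} and {6}.
Split {2,3,4} by δ(·,R) → {2} and {3} and {4}.
No further refinement is possible. Final partition (5 blocks): {5} | {2} | {6} | {3} | {4}.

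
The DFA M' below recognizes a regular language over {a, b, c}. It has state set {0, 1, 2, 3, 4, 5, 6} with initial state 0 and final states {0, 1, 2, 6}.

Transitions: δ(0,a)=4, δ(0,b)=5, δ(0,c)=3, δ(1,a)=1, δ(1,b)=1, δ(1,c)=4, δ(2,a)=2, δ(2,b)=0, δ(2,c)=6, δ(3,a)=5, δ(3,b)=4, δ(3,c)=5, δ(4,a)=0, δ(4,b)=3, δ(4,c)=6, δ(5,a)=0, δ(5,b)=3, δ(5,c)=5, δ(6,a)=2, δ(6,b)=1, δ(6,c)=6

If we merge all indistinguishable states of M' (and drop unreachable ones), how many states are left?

7

All states are reachable from the start state.
Start with accepting vs non-accepting: {0,1,2,6} | {3,4,5}.
Refine {0,1,2,6} on symbol a: members go to different blocks, giving {1,2,6} and {0}.
Refine {1,2,6} on symbol b: members go to different blocks, giving {1,6} and {2}.
On input a, block {1,6} splits into {1} and {6}.
On input a, block {3,4,5} splits into {4,5} and {3}.
Split {4,5} by δ(·,c) → {4} and {5}.
The partition is now stable with 7 blocks: {1} | {4} | {0} | {2} | {6} | {3} | {5}.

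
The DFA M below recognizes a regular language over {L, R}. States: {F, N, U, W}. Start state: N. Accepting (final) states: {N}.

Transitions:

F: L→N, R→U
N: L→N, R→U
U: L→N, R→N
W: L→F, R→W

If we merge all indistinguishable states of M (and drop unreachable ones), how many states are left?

First remove the unreachable states {F,W}; 2 states remain.
P0 = {N} | {U}.
No further refinement is possible. Final partition (2 blocks): {N} | {U}.

2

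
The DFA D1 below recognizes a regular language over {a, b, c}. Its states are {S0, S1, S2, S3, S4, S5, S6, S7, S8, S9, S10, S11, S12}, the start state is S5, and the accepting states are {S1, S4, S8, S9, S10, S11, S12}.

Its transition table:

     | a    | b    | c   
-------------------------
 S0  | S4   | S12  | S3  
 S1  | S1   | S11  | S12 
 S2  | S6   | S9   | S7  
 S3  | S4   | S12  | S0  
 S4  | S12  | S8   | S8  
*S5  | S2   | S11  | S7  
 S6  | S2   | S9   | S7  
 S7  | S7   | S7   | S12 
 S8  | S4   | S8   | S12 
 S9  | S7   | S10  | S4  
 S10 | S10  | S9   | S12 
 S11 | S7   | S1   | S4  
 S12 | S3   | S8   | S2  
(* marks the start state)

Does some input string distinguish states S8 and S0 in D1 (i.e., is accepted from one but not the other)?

Yes

P0 = {S1,S4,S8,S9,S10,S11,S12} | {S0,S2,S3,S5,S6,S7}.
On input a, block {S1,S4,S8,S9,S10,S11,S12} splits into {S1,S4,S8,S10} and {S9,S11,S12}.
Refine {S1,S4,S8,S10} on symbol a: members go to different blocks, giving {S1,S8,S10} and {S4}.
Refine {S1,S8,S10} on symbol a: members go to different blocks, giving {S1,S10} and {S8}.
Split {S0,S2,S3,S5,S6,S7} by δ(·,a) → {S2,S5,S6,S7} and {S0,S3}.
Split {S2,S5,S6,S7} by δ(·,b) → {S2,S5,S6} and {S7}.
On input a, block {S9,S11,S12} splits into {S9,S11} and {S12}.
Stable partition: {S1,S10} | {S2,S5,S6} | {S9,S11} | {S4} | {S8} | {S0,S3} | {S7} | {S12} — 8 equivalence classes.
S8 and S0 end up in different blocks, so they are distinguishable. For instance, the string 'ε' is accepted from only S8.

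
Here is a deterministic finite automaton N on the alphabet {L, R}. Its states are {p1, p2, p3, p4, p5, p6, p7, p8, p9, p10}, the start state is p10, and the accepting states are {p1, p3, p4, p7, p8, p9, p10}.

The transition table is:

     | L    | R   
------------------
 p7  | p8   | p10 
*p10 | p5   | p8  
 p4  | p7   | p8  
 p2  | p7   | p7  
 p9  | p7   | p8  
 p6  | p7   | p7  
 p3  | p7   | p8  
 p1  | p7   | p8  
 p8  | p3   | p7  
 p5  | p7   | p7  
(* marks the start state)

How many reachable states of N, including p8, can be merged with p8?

1

States {p1,p2,p4,p6,p9} cannot be reached from the start state, so discard them.
P0 = {p3,p7,p8,p10} | {p5}.
Refine {p3,p7,p8,p10} on symbol L: members go to different blocks, giving {p3,p7,p8} and {p10}.
Split {p3,p7,p8} by δ(·,R) → {p3,p8} and {p7}.
On input L, block {p3,p8} splits into {p3} and {p8}.
Stable partition: {p3} | {p5} | {p10} | {p7} | {p8} — 5 equivalence classes.
The equivalence class containing p8 is {p8}, of size 1.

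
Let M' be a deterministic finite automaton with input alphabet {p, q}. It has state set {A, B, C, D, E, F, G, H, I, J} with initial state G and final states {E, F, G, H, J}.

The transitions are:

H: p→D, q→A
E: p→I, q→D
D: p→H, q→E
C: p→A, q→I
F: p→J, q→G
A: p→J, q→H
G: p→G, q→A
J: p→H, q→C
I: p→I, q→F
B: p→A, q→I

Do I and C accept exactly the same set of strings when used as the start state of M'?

Reachable states from the start: {A,C,D,E,F,G,H,I,J}. Unreachable: {B} — drop them.
P0 = {E,F,G,H,J} | {A,C,D,I}.
Refine {E,F,G,H,J} on symbol p: members go to different blocks, giving {F,G,J} and {E,H}.
Refine {F,G,J} on symbol p: members go to different blocks, giving {F,G} and {J}.
Split {F,G} by δ(·,p) → {F} and {G}.
Split {A,C,D,I} by δ(·,p) → {C,I} and {A} and {D}.
On input p, block {C,I} splits into {C} and {I}.
Split {E,H} by δ(·,p) → {E} and {H}.
The partition is now stable with 9 blocks: {F} | {C} | {E} | {J} | {G} | {A} | {D} | {I} | {H}.
I and C end up in different blocks, so they are distinguishable. For instance, the string 'q' is accepted from only I.

No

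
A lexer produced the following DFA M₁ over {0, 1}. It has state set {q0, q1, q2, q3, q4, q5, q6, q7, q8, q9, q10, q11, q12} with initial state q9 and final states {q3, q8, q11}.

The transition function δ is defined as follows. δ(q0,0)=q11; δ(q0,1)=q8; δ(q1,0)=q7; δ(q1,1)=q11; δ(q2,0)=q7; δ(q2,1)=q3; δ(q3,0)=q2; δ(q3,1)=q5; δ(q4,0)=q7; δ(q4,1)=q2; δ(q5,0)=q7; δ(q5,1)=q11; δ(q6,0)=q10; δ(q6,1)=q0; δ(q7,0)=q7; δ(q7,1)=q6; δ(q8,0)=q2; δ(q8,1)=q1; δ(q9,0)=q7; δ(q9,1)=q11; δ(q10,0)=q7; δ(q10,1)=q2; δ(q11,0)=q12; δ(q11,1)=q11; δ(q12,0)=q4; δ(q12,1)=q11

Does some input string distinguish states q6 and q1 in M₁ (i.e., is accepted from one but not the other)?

Yes

Every state is reachable, so we keep all 13.
Initial partition by acceptance: {q3,q8,q11} | {q0,q1,q2,q4,q5,q6,q7,q9,q10,q12}.
Split {q3,q8,q11} by δ(·,1) → {q3,q8} and {q11}.
Refine {q0,q1,q2,q4,q5,q6,q7,q9,q10,q12} on symbol 0: members go to different blocks, giving {q1,q2,q4,q5,q6,q7,q9,q10,q12} and {q0}.
On input 1, block {q1,q2,q4,q5,q6,q7,q9,q10,q12} splits into {q1,q5,q9,q12} and {q4,q7,q10} and {q2} and {q6}.
Refine {q4,q7,q10} on symbol 1: members go to different blocks, giving {q4,q10} and {q7}.
Split {q1,q5,q9,q12} by δ(·,0) → {q1,q5,q9} and {q12}.
The partition is now stable with 9 blocks: {q3,q8} | {q1,q5,q9} | {q11} | {q0} | {q4,q10} | {q2} | {q6} | {q7} | {q12}.
q6 and q1 end up in different blocks, so they are distinguishable. For instance, the string '1' is accepted from only q1.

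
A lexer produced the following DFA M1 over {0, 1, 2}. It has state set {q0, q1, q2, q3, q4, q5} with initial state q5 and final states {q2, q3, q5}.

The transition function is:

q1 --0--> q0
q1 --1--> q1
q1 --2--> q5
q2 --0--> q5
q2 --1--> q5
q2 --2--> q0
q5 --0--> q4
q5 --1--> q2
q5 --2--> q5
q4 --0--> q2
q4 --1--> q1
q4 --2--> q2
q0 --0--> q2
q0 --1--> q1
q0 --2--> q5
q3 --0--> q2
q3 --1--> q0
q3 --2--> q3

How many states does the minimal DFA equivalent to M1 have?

5

Reachable states from the start: {q0,q1,q2,q4,q5}. Unreachable: {q3} — drop them.
Start with accepting vs non-accepting: {q2,q5} | {q0,q1,q4}.
Split {q2,q5} by δ(·,0) → {q2} and {q5}.
Split {q0,q1,q4} by δ(·,0) → {q0,q4} and {q1}.
Refine {q0,q4} on symbol 2: members go to different blocks, giving {q0} and {q4}.
The partition is now stable with 5 blocks: {q2} | {q0} | {q5} | {q1} | {q4}.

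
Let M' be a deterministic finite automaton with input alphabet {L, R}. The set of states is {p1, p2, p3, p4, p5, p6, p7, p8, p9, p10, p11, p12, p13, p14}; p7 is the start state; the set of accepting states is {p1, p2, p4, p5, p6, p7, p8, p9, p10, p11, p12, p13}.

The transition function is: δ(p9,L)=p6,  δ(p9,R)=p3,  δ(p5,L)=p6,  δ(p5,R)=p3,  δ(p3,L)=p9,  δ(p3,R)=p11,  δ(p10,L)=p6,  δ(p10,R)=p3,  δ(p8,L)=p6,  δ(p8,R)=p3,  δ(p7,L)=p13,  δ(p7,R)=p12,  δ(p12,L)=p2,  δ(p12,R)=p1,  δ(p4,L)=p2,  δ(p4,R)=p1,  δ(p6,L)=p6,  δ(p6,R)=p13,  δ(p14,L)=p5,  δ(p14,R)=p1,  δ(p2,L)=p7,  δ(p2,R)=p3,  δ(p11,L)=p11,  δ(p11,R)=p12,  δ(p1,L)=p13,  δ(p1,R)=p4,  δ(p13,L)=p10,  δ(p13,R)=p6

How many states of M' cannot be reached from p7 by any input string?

Starting at p7 and following transitions, the reachable set is {p1, p2, p3, p4, p6, p7, p9, p10, p11, p12, p13}. That leaves p5, p8, p14 unreachable — 3 in total.

3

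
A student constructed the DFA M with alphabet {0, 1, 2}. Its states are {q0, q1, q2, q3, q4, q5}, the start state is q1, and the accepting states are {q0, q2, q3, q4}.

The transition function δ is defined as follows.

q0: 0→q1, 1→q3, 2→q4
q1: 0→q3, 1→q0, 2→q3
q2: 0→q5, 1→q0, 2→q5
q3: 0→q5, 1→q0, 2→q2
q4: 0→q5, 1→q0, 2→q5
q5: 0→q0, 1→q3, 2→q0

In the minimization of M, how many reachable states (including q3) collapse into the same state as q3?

2

Every state is reachable, so we keep all 6.
P0 = {q0,q2,q3,q4} | {q1,q5}.
On input 2, block {q0,q2,q3,q4} splits into {q0,q3} and {q2,q4}.
Stable partition: {q0,q3} | {q1,q5} | {q2,q4} — 3 equivalence classes.
The equivalence class containing q3 is {q0,q3}, of size 2.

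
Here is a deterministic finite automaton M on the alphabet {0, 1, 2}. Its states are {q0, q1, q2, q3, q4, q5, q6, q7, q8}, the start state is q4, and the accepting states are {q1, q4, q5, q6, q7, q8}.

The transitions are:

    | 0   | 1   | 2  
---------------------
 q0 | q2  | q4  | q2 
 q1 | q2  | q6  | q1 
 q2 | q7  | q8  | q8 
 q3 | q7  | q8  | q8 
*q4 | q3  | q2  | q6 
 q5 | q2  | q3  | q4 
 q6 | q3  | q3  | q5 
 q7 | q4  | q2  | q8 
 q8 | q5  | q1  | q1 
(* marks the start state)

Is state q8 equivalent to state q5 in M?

First remove the unreachable states {q0}; 8 states remain.
P0 = {q1,q4,q5,q6,q7,q8} | {q2,q3}.
Split {q1,q4,q5,q6,q7,q8} by δ(·,0) → {q1,q4,q5,q6} and {q7,q8}.
Split {q1,q4,q5,q6} by δ(·,1) → {q4,q5,q6} and {q1}.
Split {q7,q8} by δ(·,1) → {q7} and {q8}.
Stable partition: {q4,q5,q6} | {q2,q3} | {q7} | {q1} | {q8} — 5 equivalence classes.
q8 and q5 end up in different blocks, so they are distinguishable. For instance, the string '0' is accepted from only q8.

No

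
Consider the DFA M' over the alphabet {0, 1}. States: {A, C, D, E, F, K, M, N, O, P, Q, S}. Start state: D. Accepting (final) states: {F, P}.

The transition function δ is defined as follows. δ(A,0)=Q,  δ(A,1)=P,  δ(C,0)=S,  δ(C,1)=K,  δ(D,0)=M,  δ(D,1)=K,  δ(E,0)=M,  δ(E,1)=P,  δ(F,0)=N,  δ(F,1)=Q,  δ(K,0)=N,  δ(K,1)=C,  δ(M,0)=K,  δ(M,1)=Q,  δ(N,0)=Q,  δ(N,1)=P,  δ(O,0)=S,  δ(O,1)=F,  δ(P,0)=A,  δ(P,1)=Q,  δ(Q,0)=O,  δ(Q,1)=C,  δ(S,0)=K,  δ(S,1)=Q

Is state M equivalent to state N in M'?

States {E} cannot be reached from the start state, so discard them.
Initial partition by acceptance: {F,P} | {A,C,D,K,M,N,O,Q,S}.
On input 1, block {A,C,D,K,M,N,O,Q,S} splits into {C,D,K,M,Q,S} and {A,N,O}.
Split {C,D,K,M,Q,S} by δ(·,0) → {C,D,M,S} and {K,Q}.
Split {C,D,M,S} by δ(·,0) → {M,S} and {C,D}.
Refine {A,N,O} on symbol 0: members go to different blocks, giving {A,N} and {O}.
On input 0, block {K,Q} splits into {K} and {Q}.
The partition is now stable with 7 blocks: {F,P} | {M,S} | {A,N} | {K} | {C,D} | {O} | {Q}.
M and N end up in different blocks, so they are distinguishable. For instance, the string '1' is accepted from only N.

No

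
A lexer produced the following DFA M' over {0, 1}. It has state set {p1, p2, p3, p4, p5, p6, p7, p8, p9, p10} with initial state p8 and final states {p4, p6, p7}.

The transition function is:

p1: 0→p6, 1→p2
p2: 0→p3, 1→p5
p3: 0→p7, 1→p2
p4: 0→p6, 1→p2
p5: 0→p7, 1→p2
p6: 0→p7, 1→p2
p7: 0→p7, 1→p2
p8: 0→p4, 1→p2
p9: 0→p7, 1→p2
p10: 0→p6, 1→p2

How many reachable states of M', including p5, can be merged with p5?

3

Reachable states from the start: {p2,p3,p4,p5,p6,p7,p8}. Unreachable: {p1,p9,p10} — drop them.
Start with accepting vs non-accepting: {p4,p6,p7} | {p2,p3,p5,p8}.
Split {p2,p3,p5,p8} by δ(·,0) → {p3,p5,p8} and {p2}.
The partition is now stable with 3 blocks: {p4,p6,p7} | {p3,p5,p8} | {p2}.
State p5 belongs to the block {p3,p5,p8}, which has 3 states.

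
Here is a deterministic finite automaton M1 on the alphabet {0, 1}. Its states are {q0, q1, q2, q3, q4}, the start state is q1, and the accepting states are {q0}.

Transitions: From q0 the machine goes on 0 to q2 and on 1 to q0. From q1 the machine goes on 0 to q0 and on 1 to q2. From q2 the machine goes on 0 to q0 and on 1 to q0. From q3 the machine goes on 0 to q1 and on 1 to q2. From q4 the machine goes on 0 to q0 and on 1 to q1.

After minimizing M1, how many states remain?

States {q3,q4} cannot be reached from the start state, so discard them.
Initial partition by acceptance: {q0} | {q1,q2}.
Refine {q1,q2} on symbol 1: members go to different blocks, giving {q1} and {q2}.
The partition is now stable with 3 blocks: {q0} | {q1} | {q2}.

3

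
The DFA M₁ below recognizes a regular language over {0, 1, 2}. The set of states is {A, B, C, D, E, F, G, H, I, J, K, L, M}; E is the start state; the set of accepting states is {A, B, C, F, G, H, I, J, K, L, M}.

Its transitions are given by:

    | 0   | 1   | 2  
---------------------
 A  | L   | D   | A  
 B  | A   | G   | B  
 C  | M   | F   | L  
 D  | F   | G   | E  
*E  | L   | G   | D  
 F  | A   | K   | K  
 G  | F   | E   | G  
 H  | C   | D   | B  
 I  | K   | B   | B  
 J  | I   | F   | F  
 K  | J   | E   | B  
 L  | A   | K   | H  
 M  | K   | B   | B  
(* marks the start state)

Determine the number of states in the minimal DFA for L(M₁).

Every state is reachable, so we keep all 13.
P0 = {A,B,C,F,G,H,I,J,K,L,M} | {D,E}.
Refine {A,B,C,F,G,H,I,J,K,L,M} on symbol 1: members go to different blocks, giving {B,C,F,I,J,L,M} and {A,G,H,K}.
On input 0, block {B,C,F,I,J,L,M} splits into {B,F,I,L,M} and {C,J}.
Split {B,F,I,L,M} by δ(·,1) → {B,F,L} and {I,M}.
Split {B,F,L} by δ(·,2) → {F,L} and {B}.
Refine {A,G,H,K} on symbol 0: members go to different blocks, giving {A,G} and {H,K}.
No further refinement is possible. Final partition (7 blocks): {F,L} | {D,E} | {A,G} | {C,J} | {I,M} | {B} | {H,K}.

7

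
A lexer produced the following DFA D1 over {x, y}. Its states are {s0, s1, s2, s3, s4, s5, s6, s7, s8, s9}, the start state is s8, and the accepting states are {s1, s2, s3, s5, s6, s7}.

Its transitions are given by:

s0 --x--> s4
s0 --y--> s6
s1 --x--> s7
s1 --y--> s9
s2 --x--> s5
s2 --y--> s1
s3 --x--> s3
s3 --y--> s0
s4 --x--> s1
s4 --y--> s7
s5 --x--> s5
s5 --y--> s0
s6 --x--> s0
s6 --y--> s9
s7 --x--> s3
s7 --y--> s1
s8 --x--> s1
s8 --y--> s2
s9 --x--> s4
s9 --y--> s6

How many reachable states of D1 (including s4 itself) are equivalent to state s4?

Every state is reachable, so we keep all 10.
Initial partition by acceptance: {s1,s2,s3,s5,s6,s7} | {s0,s4,s8,s9}.
Refine {s1,s2,s3,s5,s6,s7} on symbol x: members go to different blocks, giving {s1,s2,s3,s5,s7} and {s6}.
On input y, block {s1,s2,s3,s5,s7} splits into {s1,s3,s5} and {s2,s7}.
Refine {s1,s3,s5} on symbol x: members go to different blocks, giving {s3,s5} and {s1}.
On input x, block {s0,s4,s8,s9} splits into {s0,s9} and {s4,s8}.
The partition is now stable with 6 blocks: {s3,s5} | {s0,s9} | {s6} | {s2,s7} | {s1} | {s4,s8}.
State s4 belongs to the block {s4,s8}, which has 2 states.

2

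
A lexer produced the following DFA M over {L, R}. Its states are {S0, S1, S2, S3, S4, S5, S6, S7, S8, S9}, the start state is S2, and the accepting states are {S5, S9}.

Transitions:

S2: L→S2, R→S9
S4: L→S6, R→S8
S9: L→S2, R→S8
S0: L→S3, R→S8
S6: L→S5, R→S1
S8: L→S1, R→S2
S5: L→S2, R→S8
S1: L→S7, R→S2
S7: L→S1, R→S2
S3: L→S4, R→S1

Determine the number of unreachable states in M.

5

No path from S2 leads to S0, S3, S4, S5, S6; the other 5 states are all reachable.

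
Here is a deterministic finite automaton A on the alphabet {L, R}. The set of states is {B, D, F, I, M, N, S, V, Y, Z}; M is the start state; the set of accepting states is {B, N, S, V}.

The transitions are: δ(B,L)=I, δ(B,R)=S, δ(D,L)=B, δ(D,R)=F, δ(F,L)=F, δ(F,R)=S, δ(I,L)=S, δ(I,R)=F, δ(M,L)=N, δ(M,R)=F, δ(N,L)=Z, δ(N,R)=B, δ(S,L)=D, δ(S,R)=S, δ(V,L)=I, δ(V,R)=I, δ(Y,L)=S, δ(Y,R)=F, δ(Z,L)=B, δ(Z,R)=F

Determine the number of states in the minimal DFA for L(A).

States {V,Y} cannot be reached from the start state, so discard them.
Start with accepting vs non-accepting: {B,N,S} | {D,F,I,M,Z}.
Split {D,F,I,M,Z} by δ(·,L) → {D,I,M,Z} and {F}.
The partition is now stable with 3 blocks: {B,N,S} | {D,I,M,Z} | {F}.

3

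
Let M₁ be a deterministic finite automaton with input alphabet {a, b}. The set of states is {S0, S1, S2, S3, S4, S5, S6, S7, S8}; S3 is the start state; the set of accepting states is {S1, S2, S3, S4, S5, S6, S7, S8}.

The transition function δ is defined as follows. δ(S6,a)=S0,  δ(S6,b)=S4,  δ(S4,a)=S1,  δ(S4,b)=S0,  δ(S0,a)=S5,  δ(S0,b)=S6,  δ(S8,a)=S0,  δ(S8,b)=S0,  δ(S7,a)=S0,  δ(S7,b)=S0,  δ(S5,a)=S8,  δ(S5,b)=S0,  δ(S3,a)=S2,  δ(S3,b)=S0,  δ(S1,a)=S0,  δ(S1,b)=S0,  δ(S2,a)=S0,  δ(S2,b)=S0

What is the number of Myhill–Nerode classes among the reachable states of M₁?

4

States {S7} cannot be reached from the start state, so discard them.
Initial partition by acceptance: {S1,S2,S3,S4,S5,S6,S8} | {S0}.
Refine {S1,S2,S3,S4,S5,S6,S8} on symbol a: members go to different blocks, giving {S1,S2,S6,S8} and {S3,S4,S5}.
On input b, block {S1,S2,S6,S8} splits into {S1,S2,S8} and {S6}.
No further refinement is possible. Final partition (4 blocks): {S1,S2,S8} | {S0} | {S3,S4,S5} | {S6}.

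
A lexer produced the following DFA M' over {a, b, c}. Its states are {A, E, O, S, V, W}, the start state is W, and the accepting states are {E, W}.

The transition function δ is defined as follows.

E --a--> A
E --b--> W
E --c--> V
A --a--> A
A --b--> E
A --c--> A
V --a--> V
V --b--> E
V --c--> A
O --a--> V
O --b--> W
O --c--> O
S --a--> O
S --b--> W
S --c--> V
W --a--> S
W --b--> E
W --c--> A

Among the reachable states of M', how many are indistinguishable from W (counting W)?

2

All states are reachable from the start state.
Initial partition by acceptance: {E,W} | {A,O,S,V}.
Stable partition: {E,W} | {A,O,S,V} — 2 equivalence classes.
State W belongs to the block {E,W}, which has 2 states.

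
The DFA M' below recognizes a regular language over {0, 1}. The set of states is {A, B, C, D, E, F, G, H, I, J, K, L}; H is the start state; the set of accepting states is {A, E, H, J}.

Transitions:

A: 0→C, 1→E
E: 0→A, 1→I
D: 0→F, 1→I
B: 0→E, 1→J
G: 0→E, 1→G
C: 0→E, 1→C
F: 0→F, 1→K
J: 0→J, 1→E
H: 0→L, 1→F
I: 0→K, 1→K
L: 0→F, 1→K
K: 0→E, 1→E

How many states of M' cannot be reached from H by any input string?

Starting at H and following transitions, the reachable set is {A, C, E, F, H, I, K, L}. That leaves B, D, G, J unreachable — 4 in total.

4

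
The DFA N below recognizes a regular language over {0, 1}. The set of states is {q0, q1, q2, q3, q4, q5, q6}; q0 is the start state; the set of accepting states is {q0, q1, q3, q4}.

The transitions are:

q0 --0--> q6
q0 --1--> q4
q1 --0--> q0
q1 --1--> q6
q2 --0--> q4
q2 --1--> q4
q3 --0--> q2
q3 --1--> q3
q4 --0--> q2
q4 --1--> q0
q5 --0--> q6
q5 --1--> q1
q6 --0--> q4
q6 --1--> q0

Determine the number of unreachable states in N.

No path from q0 leads to q1, q3, q5; the other 4 states are all reachable.

3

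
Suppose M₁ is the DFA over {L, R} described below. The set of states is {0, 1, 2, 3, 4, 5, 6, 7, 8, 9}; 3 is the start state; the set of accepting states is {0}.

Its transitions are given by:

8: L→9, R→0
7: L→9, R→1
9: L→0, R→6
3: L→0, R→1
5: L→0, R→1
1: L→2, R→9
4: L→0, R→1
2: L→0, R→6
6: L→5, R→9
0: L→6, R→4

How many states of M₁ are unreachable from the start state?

Starting at 3 and following transitions, the reachable set is {0, 1, 2, 3, 4, 5, 6, 9}. That leaves 7, 8 unreachable — 2 in total.

2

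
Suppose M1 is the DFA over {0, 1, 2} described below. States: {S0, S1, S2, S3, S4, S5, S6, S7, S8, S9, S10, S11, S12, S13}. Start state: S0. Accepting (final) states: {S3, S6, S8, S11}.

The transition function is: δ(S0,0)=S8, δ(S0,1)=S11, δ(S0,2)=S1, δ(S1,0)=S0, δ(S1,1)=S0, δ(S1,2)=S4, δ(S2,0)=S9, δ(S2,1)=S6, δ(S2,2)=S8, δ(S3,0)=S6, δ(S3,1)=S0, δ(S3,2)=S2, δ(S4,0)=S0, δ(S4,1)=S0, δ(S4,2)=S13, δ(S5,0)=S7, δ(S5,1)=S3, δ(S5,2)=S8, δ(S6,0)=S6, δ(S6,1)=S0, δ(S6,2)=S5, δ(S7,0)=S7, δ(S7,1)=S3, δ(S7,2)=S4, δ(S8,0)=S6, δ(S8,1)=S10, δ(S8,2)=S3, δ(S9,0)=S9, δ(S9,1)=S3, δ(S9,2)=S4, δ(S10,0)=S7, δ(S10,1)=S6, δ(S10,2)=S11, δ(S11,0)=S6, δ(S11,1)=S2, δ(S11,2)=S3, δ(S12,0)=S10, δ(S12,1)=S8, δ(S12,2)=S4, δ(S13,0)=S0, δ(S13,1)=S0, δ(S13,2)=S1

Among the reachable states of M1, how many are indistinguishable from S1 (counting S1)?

3

Reachable states from the start: {S0,S1,S2,S3,S4,S5,S6,S7,S8,S9,S10,S11,S13}. Unreachable: {S12} — drop them.
P0 = {S3,S6,S8,S11} | {S0,S1,S2,S4,S5,S7,S9,S10,S13}.
On input 2, block {S3,S6,S8,S11} splits into {S3,S6} and {S8,S11}.
Split {S0,S1,S2,S4,S5,S7,S9,S10,S13} by δ(·,0) → {S1,S2,S4,S5,S7,S9,S10,S13} and {S0}.
Refine {S1,S2,S4,S5,S7,S9,S10,S13} on symbol 0: members go to different blocks, giving {S2,S5,S7,S9,S10} and {S1,S4,S13}.
Refine {S2,S5,S7,S9,S10} on symbol 2: members go to different blocks, giving {S2,S5,S10} and {S7,S9}.
No further refinement is possible. Final partition (6 blocks): {S3,S6} | {S2,S5,S10} | {S8,S11} | {S0} | {S1,S4,S13} | {S7,S9}.
State S1 belongs to the block {S1,S4,S13}, which has 3 states.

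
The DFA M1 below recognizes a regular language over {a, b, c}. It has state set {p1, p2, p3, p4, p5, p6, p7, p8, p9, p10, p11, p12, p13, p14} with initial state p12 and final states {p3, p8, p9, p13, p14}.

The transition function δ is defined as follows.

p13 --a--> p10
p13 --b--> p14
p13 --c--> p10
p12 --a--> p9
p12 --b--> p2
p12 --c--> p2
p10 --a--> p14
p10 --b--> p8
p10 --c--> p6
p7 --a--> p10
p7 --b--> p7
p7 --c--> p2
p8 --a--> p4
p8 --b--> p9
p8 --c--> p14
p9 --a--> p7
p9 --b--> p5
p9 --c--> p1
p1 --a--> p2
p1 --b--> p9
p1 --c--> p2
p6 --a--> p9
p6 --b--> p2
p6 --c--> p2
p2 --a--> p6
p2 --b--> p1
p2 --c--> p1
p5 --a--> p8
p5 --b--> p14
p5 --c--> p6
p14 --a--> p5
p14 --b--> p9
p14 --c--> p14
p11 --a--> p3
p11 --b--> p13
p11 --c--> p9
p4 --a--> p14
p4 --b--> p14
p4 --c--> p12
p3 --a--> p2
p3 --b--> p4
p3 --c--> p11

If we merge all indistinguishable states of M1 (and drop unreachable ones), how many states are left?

7

Reachable states from the start: {p1,p2,p4,p5,p6,p7,p8,p9,p10,p12,p14}. Unreachable: {p3,p11,p13} — drop them.
P0 = {p8,p9,p14} | {p1,p2,p4,p5,p6,p7,p10,p12}.
On input b, block {p8,p9,p14} splits into {p8,p14} and {p9}.
On input a, block {p1,p2,p4,p5,p6,p7,p10,p12} splits into {p1,p2,p7} and {p4,p5,p10} and {p6,p12}.
On input a, block {p1,p2,p7} splits into {p1} and {p2} and {p7}.
The partition is now stable with 7 blocks: {p8,p14} | {p1} | {p9} | {p4,p5,p10} | {p6,p12} | {p2} | {p7}.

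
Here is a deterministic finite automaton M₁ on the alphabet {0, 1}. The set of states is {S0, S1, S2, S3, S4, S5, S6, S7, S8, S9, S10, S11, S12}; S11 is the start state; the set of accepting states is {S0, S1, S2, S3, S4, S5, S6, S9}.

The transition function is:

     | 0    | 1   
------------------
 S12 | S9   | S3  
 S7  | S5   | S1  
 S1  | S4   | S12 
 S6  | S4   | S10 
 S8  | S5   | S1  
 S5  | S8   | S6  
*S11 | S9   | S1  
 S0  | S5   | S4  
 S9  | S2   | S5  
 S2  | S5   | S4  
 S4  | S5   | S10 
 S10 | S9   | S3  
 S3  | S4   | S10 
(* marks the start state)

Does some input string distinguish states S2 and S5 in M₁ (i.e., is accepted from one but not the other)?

Yes

Reachable states from the start: {S1,S2,S3,S4,S5,S6,S8,S9,S10,S11,S12}. Unreachable: {S0,S7} — drop them.
Initial partition by acceptance: {S1,S2,S3,S4,S5,S6,S9} | {S8,S10,S11,S12}.
Split {S1,S2,S3,S4,S5,S6,S9} by δ(·,0) → {S1,S2,S3,S4,S6,S9} and {S5}.
Split {S1,S2,S3,S4,S6,S9} by δ(·,0) → {S1,S3,S6,S9} and {S2,S4}.
Split {S1,S3,S6,S9} by δ(·,1) → {S1,S3,S6} and {S9}.
Refine {S8,S10,S11,S12} on symbol 0: members go to different blocks, giving {S10,S11,S12} and {S8}.
On input 1, block {S2,S4} splits into {S2} and {S4}.
No further refinement is possible. Final partition (7 blocks): {S1,S3,S6} | {S10,S11,S12} | {S5} | {S2} | {S9} | {S8} | {S4}.
S2 and S5 end up in different blocks, so they are distinguishable. For instance, the string '0' is accepted from only S2.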